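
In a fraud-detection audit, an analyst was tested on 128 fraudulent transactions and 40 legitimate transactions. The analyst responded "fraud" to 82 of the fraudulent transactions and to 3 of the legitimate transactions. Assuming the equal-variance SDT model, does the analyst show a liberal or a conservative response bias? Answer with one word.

z(H) = 0.360, z(FA) = -1.440
c = −½·(z(H) + z(FA)) = 0.540
c > 0 → conservative criterion (biased toward responding “no”).

conservative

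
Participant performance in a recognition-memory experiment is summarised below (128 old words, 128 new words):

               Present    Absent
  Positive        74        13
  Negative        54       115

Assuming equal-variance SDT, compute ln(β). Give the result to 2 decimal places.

H = 74/128 = 0.5781
FA = 13/128 = 0.1016
z(H) = 0.197
z(FA) = -1.272
ln β = −½·[z(H)² − z(FA)²] = −0.5 × (0.039 − 1.618) = 0.7895

ln β = 0.79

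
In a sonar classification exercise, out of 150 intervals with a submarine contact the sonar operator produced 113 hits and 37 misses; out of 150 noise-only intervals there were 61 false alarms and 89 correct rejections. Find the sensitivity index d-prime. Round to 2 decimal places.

d-prime = 0.92

H = 113/150 = 0.7533
FA = 61/150 = 0.4067
Φ⁻¹(H) = Φ⁻¹(0.7533) = 0.685
Φ⁻¹(FA) = Φ⁻¹(0.4067) = -0.236
d' = z(H) − z(FA) = 0.685 − (-0.236) = 0.921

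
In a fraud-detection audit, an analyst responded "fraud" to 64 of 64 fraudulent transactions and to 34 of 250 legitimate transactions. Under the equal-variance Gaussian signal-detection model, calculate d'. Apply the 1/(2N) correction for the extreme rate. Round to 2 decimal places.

The hit rate is 64/64 = 1, so apply the 1/(2N) correction: H → 1 − 1/(2·64) = 0.99219.
z(H) = z(0.99219) = 2.418
z(FA) = z(0.13600) = -1.098
d' = 2.418 − (-1.098) = 3.516

d' = 3.52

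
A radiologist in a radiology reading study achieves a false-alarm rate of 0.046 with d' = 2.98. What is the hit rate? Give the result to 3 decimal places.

z(false-alarm rate) = z(0.046) = -1.6849
z(H) = z(FA) + d' = -1.6849 + 2.98 = 1.2951
hit rate = Φ(1.2951) = 0.9024

hit rate = 0.902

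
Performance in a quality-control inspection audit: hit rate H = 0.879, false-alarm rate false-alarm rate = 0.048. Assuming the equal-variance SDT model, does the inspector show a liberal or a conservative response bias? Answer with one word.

z(H) = 1.170, z(FA) = -1.665
c = −½·(z(H) + z(FA)) = 0.2475
c > 0 → conservative criterion (biased toward responding “no”).

conservative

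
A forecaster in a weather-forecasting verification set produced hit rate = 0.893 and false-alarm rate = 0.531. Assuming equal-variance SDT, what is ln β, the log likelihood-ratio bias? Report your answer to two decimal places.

z(0.893) = 1.243, z(0.531) = 0.078
ln β = −½·[z(H)² − z(FA)²] = −0.5 × (1.545 − 0.006) = -0.7695

ln β = -0.77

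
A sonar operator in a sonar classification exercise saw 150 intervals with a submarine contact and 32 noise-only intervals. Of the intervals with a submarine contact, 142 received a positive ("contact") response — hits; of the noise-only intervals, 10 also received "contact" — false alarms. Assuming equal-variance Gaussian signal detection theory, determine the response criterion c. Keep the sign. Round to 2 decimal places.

c = -0.56

H = 142/150 = 0.9467
FA = 10/32 = 0.3125
Φ⁻¹(0.9467) = 1.614, Φ⁻¹(0.3125) = -0.489
c = −½·[z(H) + z(FA)] = −0.5 × (1.614 + (-0.489)) = -0.5625
c < 0: the sonar operator has a liberal response bias.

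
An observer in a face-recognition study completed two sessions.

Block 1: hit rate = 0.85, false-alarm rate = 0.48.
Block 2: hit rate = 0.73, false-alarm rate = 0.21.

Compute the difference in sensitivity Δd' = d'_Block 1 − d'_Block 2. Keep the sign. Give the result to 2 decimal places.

Block 1: z(0.85) = 1.036, z(0.48) = -0.050, d' = 1.086
Block 2: z(0.73) = 0.613, z(0.21) = -0.806, d' = 1.419
Δd' = d'_Block 1 − d'_Block 2 = 1.086 − 1.419 = -0.333
Block 2 has the higher sensitivity.

Δd' = -0.33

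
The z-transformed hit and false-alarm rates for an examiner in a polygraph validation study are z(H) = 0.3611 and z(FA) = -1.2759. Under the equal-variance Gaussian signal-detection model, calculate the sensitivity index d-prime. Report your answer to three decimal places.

d-prime = 1.637

d' = z(H) − z(FA) = 0.3611 − (-1.2759) = 1.6370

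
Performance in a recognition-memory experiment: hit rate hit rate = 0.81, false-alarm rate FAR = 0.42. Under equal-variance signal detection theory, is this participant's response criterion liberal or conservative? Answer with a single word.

liberal

z(H) = 0.878, z(FA) = -0.202
c = −½·(z(H) + z(FA)) = -0.338
c < 0 → liberal criterion (biased toward responding “yes”).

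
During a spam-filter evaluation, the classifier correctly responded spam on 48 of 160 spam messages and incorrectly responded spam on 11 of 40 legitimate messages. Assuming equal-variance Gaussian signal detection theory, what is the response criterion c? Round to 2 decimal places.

H = 48/160 = 0.3000
FA = 11/40 = 0.2750
z(H) = z(0.3000) = -0.524
z(FA) = z(0.2750) = -0.598
c = −½·[z(H) + z(FA)] = −0.5 × (-0.524 + (-0.598)) = 0.561

c = 0.56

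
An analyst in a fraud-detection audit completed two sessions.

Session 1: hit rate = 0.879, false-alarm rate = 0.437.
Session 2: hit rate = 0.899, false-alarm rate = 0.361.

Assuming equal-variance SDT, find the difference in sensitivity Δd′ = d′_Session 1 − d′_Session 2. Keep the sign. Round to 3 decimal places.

Session 1: z(0.879) = 1.1700, z(0.437) = -0.1586, d' = 1.3286
Session 2: z(0.899) = 1.2759, z(0.361) = -0.3558, d' = 1.6317
Δd' = d'_Session 1 − d'_Session 2 = 1.3286 − 1.6317 = -0.3031
Session 2 has the higher sensitivity.

Δd′ = -0.303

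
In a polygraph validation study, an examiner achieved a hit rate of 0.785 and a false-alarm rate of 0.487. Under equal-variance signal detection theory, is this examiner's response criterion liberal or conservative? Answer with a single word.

z(H) = 0.789, z(FA) = -0.033
c = −½·(z(H) + z(FA)) = -0.378
c < 0 → liberal criterion (biased toward responding “yes”).

liberal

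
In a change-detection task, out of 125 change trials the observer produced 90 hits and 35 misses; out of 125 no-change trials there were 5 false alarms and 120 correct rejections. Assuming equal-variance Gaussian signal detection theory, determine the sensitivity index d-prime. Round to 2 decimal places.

d-prime = 2.33

H = 90/125 = 0.7200
FA = 5/125 = 0.0400
z(H) = z(0.7200) = 0.583
z(FA) = z(0.0400) = -1.751
d' = z(H) − z(FA) = 0.583 − (-1.751) = 2.334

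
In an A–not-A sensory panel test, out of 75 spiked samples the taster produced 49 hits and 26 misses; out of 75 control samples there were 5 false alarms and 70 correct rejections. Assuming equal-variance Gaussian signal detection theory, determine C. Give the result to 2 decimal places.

C = 0.55

H = 49/75 = 0.6533
FA = 5/75 = 0.0667
z(H) = z(0.6533) = 0.3942
z(FA) = z(0.0667) = -1.5008
c = −½·[z(H) + z(FA)] = −0.5 × (0.3942 + (-1.5008)) = 0.5533
c > 0: the taster has a conservative response bias.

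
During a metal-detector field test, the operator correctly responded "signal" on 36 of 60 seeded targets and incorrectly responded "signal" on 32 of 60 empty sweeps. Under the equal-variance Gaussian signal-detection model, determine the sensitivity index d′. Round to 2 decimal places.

d′ = 0.17

H = 36/60 = 0.6000
FA = 32/60 = 0.5333
Φ⁻¹(0.6000) = 0.2533, Φ⁻¹(0.5333) = 0.0836
d' = z(H) − z(FA) = 0.2533 − 0.0836 = 0.1697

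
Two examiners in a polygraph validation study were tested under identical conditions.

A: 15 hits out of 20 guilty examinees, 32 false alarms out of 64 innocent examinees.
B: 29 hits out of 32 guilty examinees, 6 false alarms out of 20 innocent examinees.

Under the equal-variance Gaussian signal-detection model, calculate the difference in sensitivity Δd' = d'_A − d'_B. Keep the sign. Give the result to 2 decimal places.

A: z(0.7500) = 0.674, z(0.5000) = 0.000, d' = 0.674
B: z(0.9062) = 1.318, z(0.3000) = -0.524, d' = 1.842
Δd' = d'_A − d'_B = 0.674 − 1.842 = -1.168
B has the higher sensitivity.

Δd' = -1.17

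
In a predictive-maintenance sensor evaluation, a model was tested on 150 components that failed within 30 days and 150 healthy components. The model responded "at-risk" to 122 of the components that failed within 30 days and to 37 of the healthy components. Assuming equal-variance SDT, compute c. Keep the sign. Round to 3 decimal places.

H = 122/150 = 0.8133
FA = 37/150 = 0.2467
z(H) = z(0.8133) = 0.8901
z(FA) = z(0.2467) = -0.6849
c = −½·[z(H) + z(FA)] = −0.5 × (0.8901 + (-0.6849)) = -0.1026

c = -0.103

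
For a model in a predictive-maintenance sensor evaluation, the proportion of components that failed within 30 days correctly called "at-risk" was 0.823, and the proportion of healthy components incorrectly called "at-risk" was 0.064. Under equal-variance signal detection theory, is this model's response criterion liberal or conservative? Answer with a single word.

conservative

z(H) = 0.927, z(FA) = -1.522
c = −½·(z(H) + z(FA)) = 0.2975
c > 0 → conservative criterion (biased toward responding “no”).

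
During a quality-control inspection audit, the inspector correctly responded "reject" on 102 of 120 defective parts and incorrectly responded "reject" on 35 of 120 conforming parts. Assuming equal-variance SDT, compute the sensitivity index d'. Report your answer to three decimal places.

H = 102/120 = 0.8500
FA = 35/120 = 0.2917
z(H) = z(0.8500) = 1.0364
z(FA) = z(0.2917) = -0.5484
d' = z(H) − z(FA) = 1.0364 − (-0.5484) = 1.5848

d' = 1.585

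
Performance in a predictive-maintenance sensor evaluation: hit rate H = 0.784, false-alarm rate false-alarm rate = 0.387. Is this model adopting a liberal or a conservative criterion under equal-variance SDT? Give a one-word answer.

z(H) = 0.786, z(FA) = -0.287
c = −½·(z(H) + z(FA)) = -0.2495
c < 0 → liberal criterion (biased toward responding “yes”).

liberal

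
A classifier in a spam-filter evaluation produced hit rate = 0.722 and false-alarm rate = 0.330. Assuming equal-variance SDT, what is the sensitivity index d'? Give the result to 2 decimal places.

d' = 1.03

Φ⁻¹(H) = Φ⁻¹(0.722) = 0.589
Φ⁻¹(FA) = Φ⁻¹(0.330) = -0.440
d' = z(H) − z(FA) = 0.589 − (-0.440) = 1.029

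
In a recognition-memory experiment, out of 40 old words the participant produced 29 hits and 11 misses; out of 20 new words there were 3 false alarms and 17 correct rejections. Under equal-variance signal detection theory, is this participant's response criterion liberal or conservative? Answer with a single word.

conservative

z(H) = 0.598, z(FA) = -1.036
c = −½·(z(H) + z(FA)) = 0.219
c > 0 → conservative criterion (biased toward responding “no”).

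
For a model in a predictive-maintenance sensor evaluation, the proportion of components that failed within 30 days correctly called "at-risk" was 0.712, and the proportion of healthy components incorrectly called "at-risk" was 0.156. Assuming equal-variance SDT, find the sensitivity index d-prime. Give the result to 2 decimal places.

z(0.712) = 0.559, z(0.156) = -1.011
d' = z(H) − z(FA) = 0.559 − (-1.011) = 1.570

d-prime = 1.57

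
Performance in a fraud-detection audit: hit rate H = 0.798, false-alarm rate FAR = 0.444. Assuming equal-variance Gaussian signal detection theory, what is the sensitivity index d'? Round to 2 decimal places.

d' = 0.98

z(H) = 0.8345
z(FA) = -0.1408
d' = z(H) − z(FA) = 0.8345 − (-0.1408) = 0.9753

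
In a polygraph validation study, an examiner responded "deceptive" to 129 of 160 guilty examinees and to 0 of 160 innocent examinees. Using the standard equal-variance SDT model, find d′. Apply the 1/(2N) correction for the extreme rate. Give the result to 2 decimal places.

d′ = 3.60

The false-alarm rate is 0/160 = 0, so apply the 1/(2N) correction: FA → 1/(2·160) = 0.00313.
z(H) = z(0.80625) = 0.864
z(FA) = z(0.00313) = -2.734
d' = 0.864 − (-2.734) = 3.598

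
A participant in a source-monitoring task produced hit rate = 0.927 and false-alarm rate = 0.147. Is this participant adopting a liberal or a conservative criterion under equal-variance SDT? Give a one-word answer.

z(H) = 1.454, z(FA) = -1.049
c = −½·(z(H) + z(FA)) = -0.2025
c < 0 → liberal criterion (biased toward responding “yes”).

liberal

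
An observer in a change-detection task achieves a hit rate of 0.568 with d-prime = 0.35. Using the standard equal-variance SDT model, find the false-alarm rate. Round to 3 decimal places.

z(hit rate) = z(0.568) = 0.1713
z(FA) = z(H) − d' = 0.1713 − 0.35 = -0.1787
false-alarm rate = Φ(-0.1787) = 0.4291

false-alarm rate = 0.429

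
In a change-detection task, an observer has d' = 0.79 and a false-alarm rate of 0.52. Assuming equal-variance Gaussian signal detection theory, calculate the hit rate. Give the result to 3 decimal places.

hit rate = 0.800

z(false-alarm rate) = z(0.52) = 0.0502
z(H) = z(FA) + d' = 0.0502 + 0.79 = 0.8402
hit rate = Φ(0.8402) = 0.7996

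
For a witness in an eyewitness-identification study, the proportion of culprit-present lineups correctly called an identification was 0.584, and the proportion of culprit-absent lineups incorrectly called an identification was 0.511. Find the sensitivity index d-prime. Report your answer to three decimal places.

z(0.584) = 0.2121, z(0.511) = 0.0276
d' = z(H) − z(FA) = 0.2121 − 0.0276 = 0.1845

d-prime = 0.185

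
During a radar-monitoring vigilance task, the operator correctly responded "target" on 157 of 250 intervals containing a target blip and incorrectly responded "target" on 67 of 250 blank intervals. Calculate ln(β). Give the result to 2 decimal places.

ln β = 0.14

H = 157/250 = 0.6280
FA = 67/250 = 0.2680
Φ⁻¹(H) = Φ⁻¹(0.6280) = 0.327
Φ⁻¹(FA) = Φ⁻¹(0.2680) = -0.619
ln β = −½·[z(H)² − z(FA)²] = −0.5 × (0.107 − 0.383) = 0.138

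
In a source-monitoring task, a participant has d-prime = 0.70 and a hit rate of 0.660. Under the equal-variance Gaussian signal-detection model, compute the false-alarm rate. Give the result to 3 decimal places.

z(hit rate) = z(0.660) = 0.4125
z(FA) = z(H) − d' = 0.4125 − 0.70 = -0.2875
false-alarm rate = Φ(-0.2875) = 0.3869

false-alarm rate = 0.387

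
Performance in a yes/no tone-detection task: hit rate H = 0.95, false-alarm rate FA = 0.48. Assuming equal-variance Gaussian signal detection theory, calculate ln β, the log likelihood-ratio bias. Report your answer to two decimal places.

ln β = -1.35

z(H) = z(0.95) = 1.645
z(FA) = z(0.48) = -0.050
ln β = −½·[z(H)² − z(FA)²] = −0.5 × (2.706 − 0.003) = -1.3515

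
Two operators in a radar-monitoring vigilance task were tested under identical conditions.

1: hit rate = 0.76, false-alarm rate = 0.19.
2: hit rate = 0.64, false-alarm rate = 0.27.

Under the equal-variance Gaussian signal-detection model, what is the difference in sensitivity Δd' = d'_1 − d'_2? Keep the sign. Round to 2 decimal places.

Δd' = 0.61

1: z(0.76) = 0.706, z(0.19) = -0.878, d' = 1.584
2: z(0.64) = 0.358, z(0.27) = -0.613, d' = 0.971
Δd' = d'_1 − d'_2 = 1.584 − 0.971 = 0.613
1 has the higher sensitivity.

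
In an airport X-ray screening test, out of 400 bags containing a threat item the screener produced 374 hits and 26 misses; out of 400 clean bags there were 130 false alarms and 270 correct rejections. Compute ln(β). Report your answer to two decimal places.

H = 374/400 = 0.9350
FA = 130/400 = 0.3250
z(H) = z(0.9350) = 1.514
z(FA) = z(0.3250) = -0.454
ln β = −½·[z(H)² − z(FA)²] = −0.5 × (2.292 − 0.206) = -1.043

ln β = -1.04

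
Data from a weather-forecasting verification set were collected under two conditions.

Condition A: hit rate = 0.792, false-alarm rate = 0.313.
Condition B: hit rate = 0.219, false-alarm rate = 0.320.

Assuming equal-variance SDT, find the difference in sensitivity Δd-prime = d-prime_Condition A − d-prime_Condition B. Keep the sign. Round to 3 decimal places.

Condition A: z(0.792) = 0.8134, z(0.313) = -0.4874, d' = 1.3008
Condition B: z(0.219) = -0.7756, z(0.320) = -0.4677, d' = -0.3079
Δd' = d'_Condition A − d'_Condition B = 1.3008 − (-0.3079) = 1.6087
Condition A has the higher sensitivity.

Δd-prime = 1.609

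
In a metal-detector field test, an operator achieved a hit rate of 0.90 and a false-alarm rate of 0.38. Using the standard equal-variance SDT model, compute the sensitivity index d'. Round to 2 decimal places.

d' = 1.59

z(H) = 1.282
z(FA) = -0.305
d' = z(H) − z(FA) = 1.282 − (-0.305) = 1.587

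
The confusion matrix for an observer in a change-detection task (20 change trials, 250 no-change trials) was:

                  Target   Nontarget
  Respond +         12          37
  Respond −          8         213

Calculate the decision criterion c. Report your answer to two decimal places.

H = 12/20 = 0.6000
FA = 37/250 = 0.1480
z(0.6000) = 0.2533, z(0.1480) = -1.0450
c = −½·[z(H) + z(FA)] = −0.5 × (0.2533 + (-1.0450)) = 0.39585
c > 0: the observer has a conservative response bias.

c = 0.40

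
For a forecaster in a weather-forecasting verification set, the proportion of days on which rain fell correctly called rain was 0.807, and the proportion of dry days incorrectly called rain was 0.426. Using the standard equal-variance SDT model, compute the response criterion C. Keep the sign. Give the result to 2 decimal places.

C = -0.34

Φ⁻¹(H) = Φ⁻¹(0.807) = 0.8669
Φ⁻¹(FA) = Φ⁻¹(0.426) = -0.1866
c = −½·[z(H) + z(FA)] = −0.5 × (0.8669 + (-0.1866)) = -0.34015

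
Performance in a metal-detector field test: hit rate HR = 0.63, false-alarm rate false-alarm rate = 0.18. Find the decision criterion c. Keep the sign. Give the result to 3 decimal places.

c = 0.292

z(H) = 0.3319
z(FA) = -0.9154
c = −½·[z(H) + z(FA)] = −0.5 × (0.3319 + (-0.9154)) = 0.29175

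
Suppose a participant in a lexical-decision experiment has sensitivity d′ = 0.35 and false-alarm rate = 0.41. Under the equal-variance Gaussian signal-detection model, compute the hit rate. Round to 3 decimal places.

hit rate = 0.549

z(false-alarm rate) = z(0.41) = -0.2275
z(H) = z(FA) + d' = -0.2275 + 0.35 = 0.1225
hit rate = Φ(0.1225) = 0.5487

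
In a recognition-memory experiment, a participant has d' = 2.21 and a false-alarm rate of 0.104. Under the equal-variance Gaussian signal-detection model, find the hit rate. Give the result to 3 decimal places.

z(false-alarm rate) = z(0.104) = -1.2591
z(H) = z(FA) + d' = -1.2591 + 2.21 = 0.9509
hit rate = Φ(0.9509) = 0.8292

hit rate = 0.829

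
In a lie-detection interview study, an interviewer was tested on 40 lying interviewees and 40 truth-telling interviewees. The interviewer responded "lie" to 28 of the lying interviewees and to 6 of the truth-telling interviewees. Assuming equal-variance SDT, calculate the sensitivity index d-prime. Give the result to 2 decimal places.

H = 28/40 = 0.7000
FA = 6/40 = 0.1500
Φ⁻¹(H) = 0.524
Φ⁻¹(FA) = -1.036
d' = z(H) − z(FA) = 0.524 − (-1.036) = 1.560

d-prime = 1.56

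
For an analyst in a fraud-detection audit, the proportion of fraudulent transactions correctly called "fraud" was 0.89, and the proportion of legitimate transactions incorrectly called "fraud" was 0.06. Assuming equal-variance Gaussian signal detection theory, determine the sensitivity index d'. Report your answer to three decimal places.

d' = 2.781

z(H) = 1.2265
z(FA) = -1.5548
d' = z(H) − z(FA) = 1.2265 − (-1.5548) = 2.7813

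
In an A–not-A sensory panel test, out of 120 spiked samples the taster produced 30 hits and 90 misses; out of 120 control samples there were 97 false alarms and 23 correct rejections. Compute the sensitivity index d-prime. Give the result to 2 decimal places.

H = 30/120 = 0.2500
FA = 97/120 = 0.8083
z(H) = -0.6745
z(FA) = 0.8716
d' = z(H) − z(FA) = -0.6745 − 0.8716 = -1.5461

d-prime = -1.55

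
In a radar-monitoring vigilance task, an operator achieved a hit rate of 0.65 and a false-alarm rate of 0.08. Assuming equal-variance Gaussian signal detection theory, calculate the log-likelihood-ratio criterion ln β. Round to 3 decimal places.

z(H) = 0.3853
z(FA) = -1.4051
ln β = −½·[z(H)² − z(FA)²] = −0.5 × (0.1485 − 1.9743) = 0.9129

ln β = 0.913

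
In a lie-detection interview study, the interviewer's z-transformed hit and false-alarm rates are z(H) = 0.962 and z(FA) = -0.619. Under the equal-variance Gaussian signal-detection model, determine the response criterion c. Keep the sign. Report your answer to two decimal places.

c = −½·[z(H) + z(FA)] = −½·(0.962 + (-0.619)) = -0.1715

c = -0.17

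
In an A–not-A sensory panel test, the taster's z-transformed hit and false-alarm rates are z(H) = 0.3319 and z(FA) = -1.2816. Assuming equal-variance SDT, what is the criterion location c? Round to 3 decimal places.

c = 0.475

c = −½·[z(H) + z(FA)] = −½·(0.3319 + (-1.2816)) = 0.47485
c > 0: the taster has a conservative response bias.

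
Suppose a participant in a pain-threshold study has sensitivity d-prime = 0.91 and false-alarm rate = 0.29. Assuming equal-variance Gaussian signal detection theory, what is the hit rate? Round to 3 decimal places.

z(false-alarm rate) = z(0.29) = -0.5534
z(H) = z(FA) + d' = -0.5534 + 0.91 = 0.3566
hit rate = Φ(0.3566) = 0.6393

hit rate = 0.639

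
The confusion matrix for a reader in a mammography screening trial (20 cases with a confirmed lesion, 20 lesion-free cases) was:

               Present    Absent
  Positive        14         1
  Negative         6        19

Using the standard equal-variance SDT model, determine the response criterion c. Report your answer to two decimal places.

c = 0.56

H = 14/20 = 0.7000
FA = 1/20 = 0.0500
z(H) = z(0.7000) = 0.5244
z(FA) = z(0.0500) = -1.6449
c = −½·[z(H) + z(FA)] = −0.5 × (0.5244 + (-1.6449)) = 0.56025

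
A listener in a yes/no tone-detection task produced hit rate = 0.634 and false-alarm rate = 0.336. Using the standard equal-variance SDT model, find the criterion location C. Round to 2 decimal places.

z(H) = z(0.634) = 0.3425
z(FA) = z(0.336) = -0.4234
c = −½·[z(H) + z(FA)] = −0.5 × (0.3425 + (-0.4234)) = 0.04045
c > 0: the listener has a conservative response bias.

C = 0.04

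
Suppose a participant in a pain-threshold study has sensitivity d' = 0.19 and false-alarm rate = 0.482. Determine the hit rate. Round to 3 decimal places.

z(false-alarm rate) = z(0.482) = -0.0451
z(H) = z(FA) + d' = -0.0451 + 0.19 = 0.1449
hit rate = Φ(0.1449) = 0.5576

hit rate = 0.558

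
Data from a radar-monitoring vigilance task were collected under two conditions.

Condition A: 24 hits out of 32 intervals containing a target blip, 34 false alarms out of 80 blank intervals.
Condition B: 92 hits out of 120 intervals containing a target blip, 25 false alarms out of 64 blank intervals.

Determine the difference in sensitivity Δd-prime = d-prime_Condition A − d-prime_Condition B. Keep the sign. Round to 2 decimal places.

Δd-prime = -0.14

Condition A: z(0.7500) = 0.674, z(0.4250) = -0.189, d' = 0.863
Condition B: z(0.7667) = 0.728, z(0.3906) = -0.278, d' = 1.006
Δd' = d'_Condition A − d'_Condition B = 0.863 − 1.006 = -0.143
Condition B has the higher sensitivity.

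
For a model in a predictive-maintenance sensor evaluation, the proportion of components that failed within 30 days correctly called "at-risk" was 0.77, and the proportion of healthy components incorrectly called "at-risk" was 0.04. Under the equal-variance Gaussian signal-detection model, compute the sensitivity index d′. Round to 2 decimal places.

d′ = 2.49

z(H) = z(0.77) = 0.739
z(FA) = z(0.04) = -1.751
d' = z(H) − z(FA) = 0.739 − (-1.751) = 2.490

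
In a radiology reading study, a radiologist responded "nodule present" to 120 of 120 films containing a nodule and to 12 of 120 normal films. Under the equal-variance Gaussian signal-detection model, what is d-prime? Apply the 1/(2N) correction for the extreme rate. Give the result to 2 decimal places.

d-prime = 3.92

The hit rate is 120/120 = 1, so apply the 1/(2N) correction: H → 1 − 1/(2·120) = 0.99583.
z(H) = z(0.99583) = 2.638
z(FA) = z(0.10000) = -1.282
d' = 2.638 − (-1.282) = 3.920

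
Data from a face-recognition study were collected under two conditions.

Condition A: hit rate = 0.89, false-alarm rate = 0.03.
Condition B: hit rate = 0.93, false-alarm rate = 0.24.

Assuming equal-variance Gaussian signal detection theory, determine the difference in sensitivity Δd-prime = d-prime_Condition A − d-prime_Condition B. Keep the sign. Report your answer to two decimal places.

Condition A: z(0.89) = 1.227, z(0.03) = -1.881, d' = 3.108
Condition B: z(0.93) = 1.476, z(0.24) = -0.706, d' = 2.182
Δd' = d'_Condition A − d'_Condition B = 3.108 − 2.182 = 0.926
Condition A has the higher sensitivity.

Δd-prime = 0.93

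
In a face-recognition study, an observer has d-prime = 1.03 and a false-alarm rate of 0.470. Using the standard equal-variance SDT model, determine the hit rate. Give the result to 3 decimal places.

hit rate = 0.830

z(false-alarm rate) = z(0.470) = -0.0753
z(H) = z(FA) + d' = -0.0753 + 1.03 = 0.9547
hit rate = Φ(0.9547) = 0.8301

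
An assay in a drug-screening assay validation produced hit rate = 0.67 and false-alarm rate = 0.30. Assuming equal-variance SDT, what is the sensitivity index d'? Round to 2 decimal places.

Φ⁻¹(H) = 0.4399
Φ⁻¹(FA) = -0.5244
d' = z(H) − z(FA) = 0.4399 − (-0.5244) = 0.9643

d' = 0.96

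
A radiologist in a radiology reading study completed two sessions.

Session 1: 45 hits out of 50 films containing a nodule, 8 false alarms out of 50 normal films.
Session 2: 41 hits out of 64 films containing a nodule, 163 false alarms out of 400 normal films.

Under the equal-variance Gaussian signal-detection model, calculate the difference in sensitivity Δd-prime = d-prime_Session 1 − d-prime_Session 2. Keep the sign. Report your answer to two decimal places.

Δd-prime = 1.68

Session 1: z(0.9000) = 1.282, z(0.1600) = -0.994, d' = 2.276
Session 2: z(0.6406) = 0.360, z(0.4075) = -0.234, d' = 0.594
Δd' = d'_Session 1 − d'_Session 2 = 2.276 − 0.594 = 1.682
Session 1 has the higher sensitivity.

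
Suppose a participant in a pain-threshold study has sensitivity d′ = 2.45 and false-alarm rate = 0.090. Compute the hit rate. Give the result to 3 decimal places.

hit rate = 0.866

z(false-alarm rate) = z(0.090) = -1.3408
z(H) = z(FA) + d' = -1.3408 + 2.45 = 1.1092
hit rate = Φ(1.1092) = 0.8663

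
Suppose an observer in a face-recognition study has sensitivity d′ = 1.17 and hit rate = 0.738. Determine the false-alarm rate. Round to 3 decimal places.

z(hit rate) = z(0.738) = 0.6372
z(FA) = z(H) − d' = 0.6372 − 1.17 = -0.5328
false-alarm rate = Φ(-0.5328) = 0.2971

false-alarm rate = 0.297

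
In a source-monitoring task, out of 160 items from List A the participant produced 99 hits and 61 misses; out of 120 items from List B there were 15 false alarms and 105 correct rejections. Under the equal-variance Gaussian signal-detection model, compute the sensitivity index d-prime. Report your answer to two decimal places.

H = 99/160 = 0.6188
FA = 15/120 = 0.1250
z(H) = z(0.6188) = 0.302
z(FA) = z(0.1250) = -1.150
d' = z(H) − z(FA) = 0.302 − (-1.150) = 1.452

d-prime = 1.45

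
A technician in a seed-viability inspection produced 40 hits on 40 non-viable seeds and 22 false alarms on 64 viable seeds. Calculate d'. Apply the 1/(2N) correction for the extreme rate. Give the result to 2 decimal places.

d' = 2.64

The hit rate is 40/40 = 1, so apply the 1/(2N) correction: H → 1 − 1/(2·40) = 0.98750.
z(H) = z(0.98750) = 2.241
z(FA) = z(0.34375) = -0.402
d' = 2.241 − (-0.402) = 2.643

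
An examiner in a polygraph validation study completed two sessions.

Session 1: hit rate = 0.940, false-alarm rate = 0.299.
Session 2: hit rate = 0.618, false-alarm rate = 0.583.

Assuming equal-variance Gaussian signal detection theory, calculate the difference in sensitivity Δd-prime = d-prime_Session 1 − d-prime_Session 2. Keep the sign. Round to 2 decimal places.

Δd-prime = 1.99

Session 1: z(0.940) = 1.555, z(0.299) = -0.527, d' = 2.082
Session 2: z(0.618) = 0.300, z(0.583) = 0.210, d' = 0.090
Δd' = d'_Session 1 − d'_Session 2 = 2.082 − 0.090 = 1.992
Session 1 has the higher sensitivity.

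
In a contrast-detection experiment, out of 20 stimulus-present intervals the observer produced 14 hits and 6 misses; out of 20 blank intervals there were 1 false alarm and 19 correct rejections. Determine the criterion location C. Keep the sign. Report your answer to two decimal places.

H = 14/20 = 0.7000
FA = 1/20 = 0.0500
Φ⁻¹(H) = Φ⁻¹(0.7000) = 0.5244
Φ⁻¹(FA) = Φ⁻¹(0.0500) = -1.6449
c = −½·[z(H) + z(FA)] = −0.5 × (0.5244 + (-1.6449)) = 0.56025
c > 0: the observer has a conservative response bias.

C = 0.56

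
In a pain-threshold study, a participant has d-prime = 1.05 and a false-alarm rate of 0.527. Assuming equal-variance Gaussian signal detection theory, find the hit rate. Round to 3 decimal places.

z(false-alarm rate) = z(0.527) = 0.0677
z(H) = z(FA) + d' = 0.0677 + 1.05 = 1.1177
hit rate = Φ(1.1177) = 0.8682

hit rate = 0.868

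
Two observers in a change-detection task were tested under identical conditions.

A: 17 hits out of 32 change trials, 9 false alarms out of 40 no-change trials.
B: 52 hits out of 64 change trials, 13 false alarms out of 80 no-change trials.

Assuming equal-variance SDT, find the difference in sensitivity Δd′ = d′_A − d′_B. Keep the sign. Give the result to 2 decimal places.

A: z(0.5312) = 0.078, z(0.2250) = -0.755, d' = 0.833
B: z(0.8125) = 0.887, z(0.1625) = -0.984, d' = 1.871
Δd' = d'_A − d'_B = 0.833 − 1.871 = -1.038
B has the higher sensitivity.

Δd′ = -1.04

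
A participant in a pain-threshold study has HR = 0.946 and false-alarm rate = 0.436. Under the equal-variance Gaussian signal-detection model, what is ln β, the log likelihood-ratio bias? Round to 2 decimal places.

ln β = -1.28

Φ⁻¹(H) = Φ⁻¹(0.946) = 1.607
Φ⁻¹(FA) = Φ⁻¹(0.436) = -0.161
ln β = −½·[z(H)² − z(FA)²] = −0.5 × (2.582 − 0.026) = -1.278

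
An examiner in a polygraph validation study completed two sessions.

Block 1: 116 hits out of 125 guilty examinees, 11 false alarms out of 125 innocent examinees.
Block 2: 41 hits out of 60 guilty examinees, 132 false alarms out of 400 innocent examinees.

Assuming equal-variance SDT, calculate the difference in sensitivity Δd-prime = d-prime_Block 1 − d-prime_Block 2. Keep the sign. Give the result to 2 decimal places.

Block 1: z(0.9280) = 1.461, z(0.0880) = -1.353, d' = 2.814
Block 2: z(0.6833) = 0.477, z(0.3300) = -0.440, d' = 0.917
Δd' = d'_Block 1 − d'_Block 2 = 2.814 − 0.917 = 1.897
Block 1 has the higher sensitivity.

Δd-prime = 1.90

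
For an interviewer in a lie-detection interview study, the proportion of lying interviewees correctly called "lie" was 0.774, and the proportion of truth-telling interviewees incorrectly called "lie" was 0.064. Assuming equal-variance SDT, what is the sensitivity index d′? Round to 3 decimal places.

z(H) = z(0.774) = 0.7521
z(FA) = z(0.064) = -1.5220
d' = z(H) − z(FA) = 0.7521 − (-1.5220) = 2.2741

d′ = 2.274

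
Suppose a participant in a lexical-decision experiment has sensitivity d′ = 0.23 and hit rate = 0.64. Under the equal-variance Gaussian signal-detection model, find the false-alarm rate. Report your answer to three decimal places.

false-alarm rate = 0.551

z(hit rate) = z(0.64) = 0.3585
z(FA) = z(H) − d' = 0.3585 − 0.23 = 0.1285
false-alarm rate = Φ(0.1285) = 0.5511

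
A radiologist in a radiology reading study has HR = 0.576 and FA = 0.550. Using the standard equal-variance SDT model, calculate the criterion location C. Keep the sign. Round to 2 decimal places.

C = -0.16

z(H) = 0.1917
z(FA) = 0.1257
c = −½·[z(H) + z(FA)] = −0.5 × (0.1917 + 0.1257) = -0.1587
c < 0: the radiologist has a liberal response bias.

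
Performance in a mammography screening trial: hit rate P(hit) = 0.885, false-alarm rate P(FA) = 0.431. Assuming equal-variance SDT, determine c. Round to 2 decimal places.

Φ⁻¹(H) = Φ⁻¹(0.885) = 1.2004
Φ⁻¹(FA) = Φ⁻¹(0.431) = -0.1738
c = −½·[z(H) + z(FA)] = −0.5 × (1.2004 + (-0.1738)) = -0.5133
c < 0: the reader has a liberal response bias.

c = -0.51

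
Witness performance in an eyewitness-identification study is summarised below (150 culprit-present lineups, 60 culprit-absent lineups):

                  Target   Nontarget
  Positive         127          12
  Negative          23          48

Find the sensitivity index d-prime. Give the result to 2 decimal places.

d-prime = 1.86

H = 127/150 = 0.8467
FA = 12/60 = 0.2000
z(H) = z(0.8467) = 1.0224
z(FA) = z(0.2000) = -0.8416
d' = z(H) − z(FA) = 1.0224 − (-0.8416) = 1.8640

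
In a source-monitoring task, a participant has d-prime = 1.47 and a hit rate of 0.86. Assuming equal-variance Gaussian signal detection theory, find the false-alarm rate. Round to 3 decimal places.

false-alarm rate = 0.348

z(hit rate) = z(0.86) = 1.0803
z(FA) = z(H) − d' = 1.0803 − 1.47 = -0.3897
false-alarm rate = Φ(-0.3897) = 0.3484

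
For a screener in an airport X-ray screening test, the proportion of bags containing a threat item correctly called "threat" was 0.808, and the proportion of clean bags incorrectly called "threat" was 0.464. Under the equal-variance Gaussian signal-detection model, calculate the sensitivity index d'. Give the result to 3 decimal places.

d' = 0.961

z(H) = z(0.808) = 0.8705
z(FA) = z(0.464) = -0.0904
d' = z(H) − z(FA) = 0.8705 − (-0.0904) = 0.9609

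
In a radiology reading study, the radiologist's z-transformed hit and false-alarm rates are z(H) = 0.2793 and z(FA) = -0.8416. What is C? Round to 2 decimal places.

c = −½·[z(H) + z(FA)] = −½·(0.2793 + (-0.8416)) = 0.28115

C = 0.28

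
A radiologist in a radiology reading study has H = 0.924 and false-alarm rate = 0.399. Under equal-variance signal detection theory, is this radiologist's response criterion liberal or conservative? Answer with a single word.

z(H) = 1.433, z(FA) = -0.256
c = −½·(z(H) + z(FA)) = -0.5885
c < 0 → liberal criterion (biased toward responding “yes”).

liberal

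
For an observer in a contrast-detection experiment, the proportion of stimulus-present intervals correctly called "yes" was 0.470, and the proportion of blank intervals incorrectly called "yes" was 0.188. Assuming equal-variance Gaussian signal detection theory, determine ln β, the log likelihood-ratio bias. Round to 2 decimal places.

Φ⁻¹(H) = Φ⁻¹(0.470) = -0.075
Φ⁻¹(FA) = Φ⁻¹(0.188) = -0.885
ln β = −½·[z(H)² − z(FA)²] = −0.5 × (0.006 − 0.783) = 0.3885

ln β = 0.39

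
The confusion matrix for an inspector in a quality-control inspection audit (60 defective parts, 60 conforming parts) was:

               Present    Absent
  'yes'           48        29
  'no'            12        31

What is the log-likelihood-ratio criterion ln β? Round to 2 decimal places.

ln β = -0.35

H = 48/60 = 0.8000
FA = 29/60 = 0.4833
Φ⁻¹(H) = Φ⁻¹(0.8000) = 0.842
Φ⁻¹(FA) = Φ⁻¹(0.4833) = -0.042
ln β = −½·[z(H)² − z(FA)²] = −0.5 × (0.709 − 0.002) = -0.3535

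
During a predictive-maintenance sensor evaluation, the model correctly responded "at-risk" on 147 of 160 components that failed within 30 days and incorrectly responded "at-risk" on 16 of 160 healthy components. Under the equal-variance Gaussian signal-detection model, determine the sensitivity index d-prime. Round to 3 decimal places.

H = 147/160 = 0.9187
FA = 16/160 = 0.1000
z(H) = z(0.9187) = 1.3964
z(FA) = z(0.1000) = -1.2816
d' = z(H) − z(FA) = 1.3964 − (-1.2816) = 2.6780

d-prime = 2.678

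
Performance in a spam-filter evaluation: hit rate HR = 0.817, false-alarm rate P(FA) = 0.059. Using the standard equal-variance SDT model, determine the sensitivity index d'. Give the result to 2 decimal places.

z(H) = z(0.817) = 0.9040
z(FA) = z(0.059) = -1.5632
d' = z(H) − z(FA) = 0.9040 − (-1.5632) = 2.4672

d' = 2.47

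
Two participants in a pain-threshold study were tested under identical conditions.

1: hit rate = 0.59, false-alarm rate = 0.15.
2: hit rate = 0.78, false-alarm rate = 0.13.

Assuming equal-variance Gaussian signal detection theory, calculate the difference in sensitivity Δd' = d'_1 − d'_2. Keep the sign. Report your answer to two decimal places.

Δd' = -0.63

1: z(0.59) = 0.228, z(0.15) = -1.036, d' = 1.264
2: z(0.78) = 0.772, z(0.13) = -1.126, d' = 1.898
Δd' = d'_1 − d'_2 = 1.264 − 1.898 = -0.634
2 has the higher sensitivity.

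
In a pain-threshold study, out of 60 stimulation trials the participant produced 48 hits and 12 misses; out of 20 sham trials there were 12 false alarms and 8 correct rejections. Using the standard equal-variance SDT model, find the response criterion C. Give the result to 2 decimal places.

H = 48/60 = 0.8000
FA = 12/20 = 0.6000
Φ⁻¹(0.8000) = 0.842, Φ⁻¹(0.6000) = 0.253
c = −½·[z(H) + z(FA)] = −0.5 × (0.842 + 0.253) = -0.5475
c < 0: the participant has a liberal response bias.

C = -0.55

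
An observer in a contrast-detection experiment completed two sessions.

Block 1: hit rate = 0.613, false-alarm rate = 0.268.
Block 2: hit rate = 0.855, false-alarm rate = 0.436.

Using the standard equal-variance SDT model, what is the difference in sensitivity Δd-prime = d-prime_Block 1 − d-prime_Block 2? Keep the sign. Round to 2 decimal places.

Δd-prime = -0.31

Block 1: z(0.613) = 0.287, z(0.268) = -0.619, d' = 0.906
Block 2: z(0.855) = 1.058, z(0.436) = -0.161, d' = 1.219
Δd' = d'_Block 1 − d'_Block 2 = 0.906 − 1.219 = -0.313
Block 2 has the higher sensitivity.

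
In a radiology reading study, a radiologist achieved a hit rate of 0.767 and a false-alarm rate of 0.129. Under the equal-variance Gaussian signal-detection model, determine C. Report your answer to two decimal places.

z(H) = z(0.767) = 0.7290
z(FA) = z(0.129) = -1.1311
c = −½·[z(H) + z(FA)] = −0.5 × (0.7290 + (-1.1311)) = 0.20105

C = 0.20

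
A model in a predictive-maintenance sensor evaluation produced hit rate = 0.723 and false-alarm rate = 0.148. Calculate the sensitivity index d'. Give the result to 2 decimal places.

d' = 1.64

z(H) = 0.592
z(FA) = -1.045
d' = z(H) − z(FA) = 0.592 − (-1.045) = 1.637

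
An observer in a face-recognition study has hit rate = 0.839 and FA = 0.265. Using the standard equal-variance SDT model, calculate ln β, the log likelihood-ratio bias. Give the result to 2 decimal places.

ln β = -0.29

Φ⁻¹(H) = Φ⁻¹(0.839) = 0.990
Φ⁻¹(FA) = Φ⁻¹(0.265) = -0.628
ln β = −½·[z(H)² − z(FA)²] = −0.5 × (0.980 − 0.394) = -0.293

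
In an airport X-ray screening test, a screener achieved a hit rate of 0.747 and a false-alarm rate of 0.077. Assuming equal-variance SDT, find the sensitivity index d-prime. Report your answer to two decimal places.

Φ⁻¹(H) = Φ⁻¹(0.747) = 0.6651
Φ⁻¹(FA) = Φ⁻¹(0.077) = -1.4255
d' = z(H) − z(FA) = 0.6651 − (-1.4255) = 2.0906

d-prime = 2.09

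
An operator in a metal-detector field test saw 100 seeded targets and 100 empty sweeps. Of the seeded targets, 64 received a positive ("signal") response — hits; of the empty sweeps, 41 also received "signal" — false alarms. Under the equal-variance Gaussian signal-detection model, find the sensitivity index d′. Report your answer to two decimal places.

H = 64/100 = 0.6400
FA = 41/100 = 0.4100
z(0.6400) = 0.3585, z(0.4100) = -0.2275
d' = z(H) − z(FA) = 0.3585 − (-0.2275) = 0.5860

d′ = 0.59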